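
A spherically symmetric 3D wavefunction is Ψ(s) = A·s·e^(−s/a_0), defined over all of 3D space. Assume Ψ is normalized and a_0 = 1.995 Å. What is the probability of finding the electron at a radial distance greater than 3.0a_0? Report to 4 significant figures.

P ≈ 0.2851

P = ∫ |Ψ|² 4πs² ds over s > 3.0a_0.
The full normalization integral is A²·[3·π·a_0^5] = 1, fixing A².
In terms of u = s/a_0 (A², 4π and the length scale all cancel between numerator and denominator), P = [∫_{3.0}^{∞} u^4·e^(-2·u) du] / [∫_{0}^{∞} u^4·e^(-2·u) du].
An antiderivative of u^4·e^(-2·u) is -(u^4/2 + u^3 + 3·u^2/2 + 3·u/2 + 3/4)·e^(-2·u); evaluating from 3.0 to ∞ gives 345·e^(-6)/4, while the full integral is 3/4.
This evaluates to P = 0.28506.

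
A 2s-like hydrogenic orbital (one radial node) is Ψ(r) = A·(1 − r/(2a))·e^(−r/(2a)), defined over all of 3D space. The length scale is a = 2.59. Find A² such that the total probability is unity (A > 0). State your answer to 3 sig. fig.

We need A² ∫|f|² 4πr² dr = 1, taking the integral from 0 to ∞.
The angular integral contributes 4π, leaving ∫₀^∞ r²|Ψ|² dr.
Using ∫₀^∞ rⁿ e^(−αr) dr = n!/αⁿ⁺¹, ∫|Ψ|² 4πr² dr = A²·(8·π·a^3).
So A² = (8·π·a^3)^(−1).
Plugging in a = 2.59 yields A = 0.04786.

A^2 ≈ 0.00229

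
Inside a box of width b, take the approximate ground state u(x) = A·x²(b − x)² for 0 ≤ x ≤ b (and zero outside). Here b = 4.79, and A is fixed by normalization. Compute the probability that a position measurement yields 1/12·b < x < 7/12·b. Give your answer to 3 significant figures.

|u|² is the probability density, so P = ∫_{1/12·b}^{7/12·b} |u|² dx.
The normalization integral ∫|u|²dx over the whole domain equals b^9/630·A², and A² cancels in the ratio.
Let t = x/b; then A² and the length scale cancel, so P = ∫_{1/12}^{7/12} t^4·(1 - t)^4 dt ÷ ∫_{0}^{1} t^4·(1 - t)^4 dt.
Using ∫ t^4·(1 - t)^4 dt = t^5·(70·t^4 - 315·t^3 + 540·t^2 - 420·t + 126)/630, the numerator is ≈ 0.0011068 and the denominator is 1/630.
This works out to P = 0.6973.

P ≈ 0.697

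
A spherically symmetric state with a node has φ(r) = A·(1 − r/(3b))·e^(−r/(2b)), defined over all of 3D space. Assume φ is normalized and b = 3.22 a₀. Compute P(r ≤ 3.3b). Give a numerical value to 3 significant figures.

P ≈ 0.353

With dV = 4πr²dr, the probability is ∫|φ|² dV over r ≤ 3.3b.
A² is fixed by ∫₀^∞ 4πr²|φ|² dr = 1, i.e. A² = (8·π·b^3/3)^(−1).
Let u = r/b; then A², 4π and the length scale all cancel, so P = ∫_{0}^{3.3} u^2·(1 - u/3)^2·e^(-u) du ÷ ∫_{0}^{∞} u^2·(1 - u/3)^2·e^(-u) du.
With ∫ u^2·(1 - u/3)^2·e^(-u) du = (-u^4 + 2·u^3 - 3·u^2 - 6·u - 6)·e^(-u)/9 + C, the region integral is ≈ 0.23559 and the full one is 2/3.
Taking the ratio yields P = 0.3534.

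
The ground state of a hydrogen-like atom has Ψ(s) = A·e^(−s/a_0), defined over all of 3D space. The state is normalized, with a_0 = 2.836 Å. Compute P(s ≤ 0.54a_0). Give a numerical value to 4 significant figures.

P ≈ 0.09559

Integrate the radial probability density 4πs²|Ψ|² over s ≤ 0.54a_0.
A² is fixed by ∫₀^∞ 4πs²|Ψ|² ds = 1, i.e. A² = (π·a_0^3)^(−1).
Let u = s/a_0; then A², 4π and the length scale all cancel, so P = ∫_{0}^{0.54} u^2·e^(-2·u) du ÷ ∫_{0}^{∞} u^2·e^(-2·u) du.
Using ∫ u^2·e^(-2·u) du = -(2·u^2 + 2·u + 1)·e^(-2·u)/4, the numerator is 1/4 - 3329·e^(-27/25)/5000 and the denominator is 1/4.
The region integral divided by the full integral gives P = 0.095589.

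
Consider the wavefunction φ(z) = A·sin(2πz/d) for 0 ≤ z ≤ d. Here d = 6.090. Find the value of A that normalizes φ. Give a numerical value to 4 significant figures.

A ≈ 0.5731

We need A² ∫|f|² dz = 1, taking the integral from 0 to d.
∫|φ|² dz = A²·(d/2).
Plugging in d = 6.090 yields A = 0.57307.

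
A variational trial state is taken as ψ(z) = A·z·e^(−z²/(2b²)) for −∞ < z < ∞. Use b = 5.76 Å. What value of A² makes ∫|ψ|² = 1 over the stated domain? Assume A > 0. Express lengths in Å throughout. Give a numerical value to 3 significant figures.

The normalization condition is ∫|ψ|² dz = 1 from −∞ to ∞.
With ψ = A·z·e^(−z²/(2b²)), the integral evaluates to A²·[√(π)·b^3/2].
Setting this equal to 1 gives A² = 1/(√(π)·b^3/2).
With b = 5.76: A² = 0.005905 and A = 0.07684.

A^2 ≈ 0.00590 Å^(-3)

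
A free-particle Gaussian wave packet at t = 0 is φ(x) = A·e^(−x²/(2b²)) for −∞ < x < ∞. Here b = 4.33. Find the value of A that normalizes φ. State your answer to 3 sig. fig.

The normalization condition is ∫|φ|² dx = 1 from −∞ to ∞.
Differentiating ∫e^(−αx²) dx = √(π/α) under α to get the higher moments, the integral (without the A² prefactor) comes out to √(π)·b.
Plugging in b = 4.33 yields A = 0.3610.

A ≈ 0.361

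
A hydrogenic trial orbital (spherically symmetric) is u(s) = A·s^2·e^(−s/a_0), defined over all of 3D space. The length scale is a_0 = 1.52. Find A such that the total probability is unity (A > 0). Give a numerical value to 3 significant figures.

A ≈ 0.0275

We need A² ∫|f|² 4πs² ds = 1, taking the integral from 0 to ∞.
In 3D with spherical symmetry the volume element is 4πs² ds.
With u = A·s^2·e^(−s/a_0), the integral evaluates to A²·[45·π·a_0^7/2].
Hence A² = 1/[45·π·a_0^7/2].
Plugging in a_0 = 1.52 yields A = 0.02747.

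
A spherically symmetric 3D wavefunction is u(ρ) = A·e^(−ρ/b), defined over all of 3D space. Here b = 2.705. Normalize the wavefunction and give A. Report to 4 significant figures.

The normalization condition is ∫|u|² 4πρ² dρ = 1 from 0 to ∞.
Recall ∫₀^∞ ρ^m e^(−ρ/β) dρ = m!·β^(m+1), with u = A·e^(−ρ/b), the integral evaluates to A²·[π·b^3].
Setting this equal to 1 gives A² = 1/(π·b^3).
Substituting b = 2.705 gives A² = 0.016082, so A = 0.12682.

A ≈ 0.1268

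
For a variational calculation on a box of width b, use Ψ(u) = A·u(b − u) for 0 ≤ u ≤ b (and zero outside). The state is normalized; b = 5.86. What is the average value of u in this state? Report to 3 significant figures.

⟨u⟩ ≈ 2.93

⟨u⟩ = ∫ u |Ψ|² du over the full domain.
Expanding the polynomial and integrating term by term, since the A² factors cancel between numerator and denominator, ⟨u⟩ = b/2.
Putting b = 5.86 gives 2.930.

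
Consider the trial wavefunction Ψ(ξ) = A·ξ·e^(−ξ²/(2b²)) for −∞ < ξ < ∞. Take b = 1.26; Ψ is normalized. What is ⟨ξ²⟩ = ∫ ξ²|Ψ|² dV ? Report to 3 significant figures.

The expectation value is the |Ψ|²-weighted average of ξ^2: ∫ ξ^2|Ψ|² dξ.
Evaluating both integrals, ⟨ξ²⟩ = 3·b^2/2.
With b = 1.26, ⟨ξ^2⟩ = 2.381.

⟨ξ^2⟩ ≈ 2.38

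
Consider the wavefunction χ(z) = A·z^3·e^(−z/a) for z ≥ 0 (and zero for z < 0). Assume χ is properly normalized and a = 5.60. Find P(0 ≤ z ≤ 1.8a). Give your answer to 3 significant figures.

The probability is P = ∫ |χ|² dz over [0, 1.8a].
Since A² = 1/(45·a^7/8), this is the region integral divided by the full normalization integral.
In terms of u = z/a (A² and the length scale cancel between numerator and denominator), P = [∫_{0}^{1.8} u^6·e^(-2·u) du] / [∫_{0}^{∞} u^6·e^(-2·u) du].
With ∫ u^6·e^(-2·u) du = -(4·u^6 + 12·u^5 + 30·u^4 + 60·u^3 + 90·u^2 + 90·u + 45)·e^(-2·u)/8 + C, the region integral is ≈ 0.41216 and the full one is 45/8.
Taking the ratio, P = 0.07327.

P ≈ 0.0733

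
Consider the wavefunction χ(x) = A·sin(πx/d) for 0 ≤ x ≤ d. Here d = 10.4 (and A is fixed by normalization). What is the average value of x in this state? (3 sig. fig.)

By definition ⟨x⟩ = ∫ x |χ(x)|² dx.
With ∫₀^d sin²(nπx/d) dx = d/2, evaluating both integrals, ⟨x⟩ = d/2.
With d = 10.4, ⟨x⟩ = 5.200.

⟨x⟩ ≈ 5.20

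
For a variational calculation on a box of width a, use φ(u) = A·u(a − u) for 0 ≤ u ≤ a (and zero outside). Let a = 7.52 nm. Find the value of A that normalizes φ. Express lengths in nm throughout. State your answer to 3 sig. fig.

A ≈ 0.0353 nm^(-5/2)

The normalization condition is ∫|φ|² du = 1 from 0 to a.
With φ = A·u(a − u), the integral evaluates to A²·[a^5/30].
Hence A² = 1/[a^5/30].
Plugging in a = 7.52 yields A = 0.03532.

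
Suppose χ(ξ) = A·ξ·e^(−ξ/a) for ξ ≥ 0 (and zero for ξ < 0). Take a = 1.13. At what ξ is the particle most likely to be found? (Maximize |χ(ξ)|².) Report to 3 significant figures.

Set d/dξ [|χ(ξ)|²] = 0 and solve for ξ > 0.
Solving yields ξ = a.
With a = 1.13, the most probable position is 1.130.

ξ ≈ 1.13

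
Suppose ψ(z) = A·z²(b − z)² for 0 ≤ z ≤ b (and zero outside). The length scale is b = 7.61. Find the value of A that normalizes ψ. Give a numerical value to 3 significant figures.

A ≈ 0.00271

The normalization condition is ∫|ψ|² dz = 1 from 0 to b.
With ψ = A·z²(b − z)², the integral evaluates to A²·[b^9/630].
Hence A² = 1/[b^9/630].
Plugging in b = 7.61 yields A = 0.002713.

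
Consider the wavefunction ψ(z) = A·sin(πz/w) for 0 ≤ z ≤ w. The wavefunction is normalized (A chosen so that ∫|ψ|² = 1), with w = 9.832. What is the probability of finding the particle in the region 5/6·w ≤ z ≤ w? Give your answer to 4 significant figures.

P ≈ 0.02883

The probability is P = ∫ |ψ|² dz over [5/6·w, w].
With A² fixed by ∫|ψ|² = 1, i.e. A² = (w/2)^(−1), substitute and integrate.
Substituting u = z/w, A² and the length scale cancel in the ratio: P = ∫_{5/6}^{1} sin(π·u)^2 du / ∫_{0}^{1} sin(π·u)^2 du.
An antiderivative of sin(π·u)^2 is u/2 - sin(2·π·u)/(4·π); evaluating from 5/6 to 1 gives -√(3)/(8·π) + 1/12, while the full integral is 1/2.
Taking the ratio, P = (-√(3)/4 + π/6)/π.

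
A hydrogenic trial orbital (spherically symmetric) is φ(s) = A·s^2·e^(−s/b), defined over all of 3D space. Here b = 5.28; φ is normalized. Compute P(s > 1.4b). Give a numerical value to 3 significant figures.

P ≈ 0.976

With dV = 4πs²ds, the probability is ∫|φ|² dV over s > 1.4b.
Normalization gives A² = 1/(45·π·b^7/2).
In terms of u = s/b (A², 4π and the length scale all cancel between numerator and denominator), P = [∫_{1.4}^{∞} u^6·e^(-2·u) du] / [∫_{0}^{∞} u^6·e^(-2·u) du].
An antiderivative of u^6·e^(-2·u) is -(4·u^6 + 12·u^5 + 30·u^4 + 60·u^3 + 90·u^2 + 90·u + 45)·e^(-2·u)/8; evaluating from 1.4 to ∞ gives ≈ 5.4877, while the full integral is 45/8.
The region integral divided by the full integral gives P = 0.9756.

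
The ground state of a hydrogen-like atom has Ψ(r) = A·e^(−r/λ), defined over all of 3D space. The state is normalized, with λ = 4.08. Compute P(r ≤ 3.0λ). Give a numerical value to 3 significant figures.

P ≈ 0.938

P = ∫ |Ψ|² 4πr² dr over r ≤ 3.0λ.
Normalization gives A² = 1/(π·λ^3).
In terms of u = r/λ (A², 4π and the length scale all cancel between numerator and denominator), P = [∫_{0}^{3.0} u^2·e^(-2·u) du] / [∫_{0}^{∞} u^2·e^(-2·u) du].
Using ∫ u^2·e^(-2·u) du = -(2·u^2 + 2·u + 1)·e^(-2·u)/4, the numerator is 1/4 - 25·e^(-6)/4 and the denominator is 1/4.
The region integral divided by the full integral gives P = 0.9380.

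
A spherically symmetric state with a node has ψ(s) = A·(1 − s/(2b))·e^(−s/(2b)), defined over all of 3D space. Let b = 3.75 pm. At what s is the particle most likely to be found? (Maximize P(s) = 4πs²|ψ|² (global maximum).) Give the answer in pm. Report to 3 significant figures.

s ≈ 19.6 pm

Differentiate P(s) = 4πs²|ψ|² with respect to s and set to zero.
This gives s = b·(√(5) + 3).
With b = 3.75, the most probable radial distance is 19.64 pm.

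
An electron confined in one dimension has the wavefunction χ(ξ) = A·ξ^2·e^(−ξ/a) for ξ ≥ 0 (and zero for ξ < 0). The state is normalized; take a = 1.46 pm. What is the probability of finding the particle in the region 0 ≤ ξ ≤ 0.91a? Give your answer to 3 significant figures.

P ≈ 0.0379

The probability is P = ∫ |χ|² dξ over [0, 0.91a].
With A² fixed by ∫|χ|² = 1, i.e. A² = (3·a^5/4)^(−1), substitute and integrate.
In terms of u = ξ/a (A² and the length scale cancel between numerator and denominator), P = [∫_{0}^{0.91} u^4·e^(-2·u) du] / [∫_{0}^{∞} u^4·e^(-2·u) du].
With ∫ u^4·e^(-2·u) du = -(u^4/2 + u^3 + 3·u^2/2 + 3·u/2 + 3/4)·e^(-2·u) + C, the region integral is ≈ 0.028403 and the full one is 3/4.
The result is P = 0.03787.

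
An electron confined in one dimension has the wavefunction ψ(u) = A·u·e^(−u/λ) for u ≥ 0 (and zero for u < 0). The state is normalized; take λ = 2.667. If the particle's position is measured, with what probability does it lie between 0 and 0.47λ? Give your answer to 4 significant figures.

P ≈ 0.06960

|ψ|² is the probability density, so P = ∫_{0}^{0.47λ} |ψ|² du.
The normalization integral ∫|ψ|²du over the whole domain equals λ^3/4·A², and A² cancels in the ratio.
Let t = u/λ; then A² and the length scale cancel, so P = ∫_{0}^{0.47} t^2·e^(-2·t) dt ÷ ∫_{0}^{∞} t^2·e^(-2·t) dt.
An antiderivative of t^2·e^(-2·t) is -(2·t^2 + 2·t + 1)·e^(-2·t)/4; evaluating from 0 to 0.47 gives ≈ 0.0174007, while the full integral is 1/4.
This works out to P = 0.069603.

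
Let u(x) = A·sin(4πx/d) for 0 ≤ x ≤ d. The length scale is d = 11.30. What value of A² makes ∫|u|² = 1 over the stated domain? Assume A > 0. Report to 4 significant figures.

Require ∫ |u|² dx = 1 over the whole domain.
With ∫₀^d sin²(nπx/d) dx = d/2, ∫|u|² dx = A²·(d/2).
Setting this equal to 1 gives A² = 1/(d/2).
Plugging in d = 11.30 yields A = 0.42070.

A^2 ≈ 0.1770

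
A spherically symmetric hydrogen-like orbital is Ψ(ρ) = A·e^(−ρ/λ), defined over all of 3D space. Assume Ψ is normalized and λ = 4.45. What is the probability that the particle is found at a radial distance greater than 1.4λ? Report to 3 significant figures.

P ≈ 0.469

With dV = 4πρ²dρ, the probability is ∫|Ψ|² dV over ρ > 1.4λ.
A² is fixed by ∫₀^∞ 4πρ²|Ψ|² dρ = 1, i.e. A² = (π·λ^3)^(−1).
Substituting u = ρ/λ, A², 4π and the length scale all cancel in the ratio: P = ∫_{1.4}^{∞} u^2·e^(-2·u) du / ∫_{0}^{∞} u^2·e^(-2·u) du.
With ∫ u^2·e^(-2·u) du = -(2·u^2 + 2·u + 1)·e^(-2·u)/4 + C, the region integral is 193·e^(-14/5)/100 and the full one is 1/4.
The region integral divided by the full integral gives P = 0.4695.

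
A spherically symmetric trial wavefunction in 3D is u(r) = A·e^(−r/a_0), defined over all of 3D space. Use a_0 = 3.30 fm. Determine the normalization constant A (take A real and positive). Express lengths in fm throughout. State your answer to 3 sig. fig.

We need A² ∫|f|² 4πr² dr = 1, taking the integral from 0 to ∞.
The angular integral contributes 4π, leaving ∫₀^∞ r²|u|² dr.
Recall ∫₀^∞ r^m e^(−r/β) dr = m!·β^(m+1), ∫|u|² 4πr² dr = A²·(π·a_0^3).
So A² = (π·a_0^3)^(−1).
Substituting a_0 = 3.30 gives A² = 0.008857, so A = 0.09411.

A ≈ 0.0941 fm^(-3/2)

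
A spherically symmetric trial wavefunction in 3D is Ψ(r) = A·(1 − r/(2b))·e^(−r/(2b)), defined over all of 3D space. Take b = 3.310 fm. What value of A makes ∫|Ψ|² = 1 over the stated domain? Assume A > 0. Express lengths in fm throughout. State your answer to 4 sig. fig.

We need A² ∫|f|² 4πr² dr = 1, taking the integral from 0 to ∞.
(Spherical symmetry: dV = 4πr² dr.)
Using ∫₀^∞ rⁿ e^(−αr) dr = n!/αⁿ⁺¹, carrying out the integral gives A² · 8·π·b^3.
So A² = (8·π·b^3)^(−1).
Substituting b = 3.310 gives A² = 0.0010972, so A = 0.033124.

A ≈ 0.03312 fm^(-3/2)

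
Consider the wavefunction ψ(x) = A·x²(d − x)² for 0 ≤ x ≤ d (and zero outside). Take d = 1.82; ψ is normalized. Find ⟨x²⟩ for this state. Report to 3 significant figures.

⟨x^2⟩ ≈ 0.903

The expectation value is the |ψ|²-weighted average of x^2: ∫ x^2|ψ|² dx.
Expanding the polynomial and integrating term by term, the ratio of the moment integral to the normalization integral gives ⟨x²⟩ = 3·d^2/11.
Putting d = 1.82 gives 0.9034.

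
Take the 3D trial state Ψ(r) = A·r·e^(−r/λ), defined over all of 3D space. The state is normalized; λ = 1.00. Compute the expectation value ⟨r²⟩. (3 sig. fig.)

⟨r^2⟩ ≈ 7.50

⟨r²⟩ = ∫ r^2 |Ψ|² 4πr² dr over the full domain.
With ∫₀^∞ r^6 e^(−αr) dr = 6!/α^7, since the A² factors cancel between numerator and denominator, ⟨r²⟩ = 15·λ^2/2.
Putting λ = 1.00 gives 7.500.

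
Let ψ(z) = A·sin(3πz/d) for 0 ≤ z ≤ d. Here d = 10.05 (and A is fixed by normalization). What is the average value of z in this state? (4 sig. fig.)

⟨z⟩ ≈ 5.025

⟨z⟩ = ∫ z |ψ|² dz over the full domain.
Using sin²θ = (1 − cos 2θ)/2, the ratio of the moment integral to the normalization integral gives ⟨z⟩ = d/2.
With d = 10.05, ⟨z⟩ = 5.0250.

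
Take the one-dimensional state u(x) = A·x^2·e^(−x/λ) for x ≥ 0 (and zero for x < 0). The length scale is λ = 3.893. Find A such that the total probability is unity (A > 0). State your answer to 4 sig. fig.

Normalization requires ∫|u|² dx = 1, integrated from 0 to ∞.
Carrying out the integral gives A² · 3·λ^5/4.
Setting this equal to 1 gives A² = 1/(3·λ^5/4).
Substituting λ = 3.893 gives A² = 0.0014911, so A = 0.038615.

A ≈ 0.03862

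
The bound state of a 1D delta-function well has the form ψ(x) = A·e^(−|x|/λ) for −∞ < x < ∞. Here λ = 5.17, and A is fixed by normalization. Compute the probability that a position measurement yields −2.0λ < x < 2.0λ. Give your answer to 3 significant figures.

P ≈ 0.982

The probability is P = ∫ |ψ|² dx over [−2.0λ, 2.0λ].
The normalization integral ∫|ψ|²dx over the whole domain equals λ·A², and A² cancels in the ratio.
Both integrals are even about x = 0, so only the x ≥ 0 halves are needed (the factors of 2 cancel). Substituting u = x/λ, A² and the length scale cancel in the ratio: P = ∫_{0}^{2.0} e^(-2·u) du / ∫_{0}^{∞} e^(-2·u) du.
Using ∫ e^(-2·u) du = -e^(-2·u)/2, the numerator is 1/2 - e^(-4)/2 and the denominator is 1/2.
Evaluating gives P = 0.9817.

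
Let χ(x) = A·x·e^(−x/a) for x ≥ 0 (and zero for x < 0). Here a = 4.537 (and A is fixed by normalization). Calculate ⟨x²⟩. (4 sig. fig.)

⟨x²⟩ = ∫ x^2 |χ|² dx over the full domain.
Evaluating both integrals, ⟨x²⟩ = 3·a^2.
With a = 4.537, ⟨x^2⟩ = 61.753.

⟨x^2⟩ ≈ 61.75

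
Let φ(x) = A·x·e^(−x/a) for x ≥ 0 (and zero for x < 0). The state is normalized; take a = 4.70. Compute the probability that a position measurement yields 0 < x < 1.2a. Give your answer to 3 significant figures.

P ≈ 0.430

P = ∫_{0}^{1.2a} |φ(x)|² dx.
The normalization integral ∫|φ|²dx over the whole domain equals a^3/4·A², and A² cancels in the ratio.
In terms of u = x/a (A² and the length scale cancel between numerator and denominator), P = [∫_{0}^{1.2} u^2·e^(-2·u) du] / [∫_{0}^{∞} u^2·e^(-2·u) du].
With ∫ u^2·e^(-2·u) du = -(2·u^2 + 2·u + 1)·e^(-2·u)/4 + C, the region integral is 1/4 - 157·e^(-12/5)/100 and the full one is 1/4.
This works out to P = 0.4303.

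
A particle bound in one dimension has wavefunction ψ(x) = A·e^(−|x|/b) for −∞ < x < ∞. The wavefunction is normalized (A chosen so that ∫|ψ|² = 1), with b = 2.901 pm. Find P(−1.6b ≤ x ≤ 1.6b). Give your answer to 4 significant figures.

The probability is P = ∫ |ψ|² dx over [−1.6b, 1.6b].
With A² fixed by ∫|ψ|² = 1, i.e. A² = (b)^(−1), substitute and integrate.
Both integrals are even about x = 0, so only the x ≥ 0 halves are needed (the factors of 2 cancel). Substituting u = x/b, A² and the length scale cancel in the ratio: P = ∫_{0}^{1.6} e^(-2·u) du / ∫_{0}^{∞} e^(-2·u) du.
With ∫ e^(-2·u) du = -e^(-2·u)/2 + C, the region integral is 1/2 - e^(-16/5)/2 and the full one is 1/2.
This works out to P = 0.95924.

P ≈ 0.9592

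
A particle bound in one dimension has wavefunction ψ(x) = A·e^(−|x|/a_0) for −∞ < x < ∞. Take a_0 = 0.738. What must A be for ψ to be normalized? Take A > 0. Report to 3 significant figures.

A ≈ 1.16

Require ∫ |ψ|² dx = 1 over the whole domain.
With ψ = A·e^(−|x|/a_0), the integral evaluates to A²·[a_0].
So A² = (a_0)^(−1).
Plugging in a_0 = 0.738 yields A = 1.164.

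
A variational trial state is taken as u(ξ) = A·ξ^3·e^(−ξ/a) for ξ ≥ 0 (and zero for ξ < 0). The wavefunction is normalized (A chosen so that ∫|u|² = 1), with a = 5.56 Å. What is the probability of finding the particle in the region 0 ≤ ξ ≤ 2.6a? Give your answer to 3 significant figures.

|u|² is the probability density, so P = ∫_{0}^{2.6a} |u|² dξ.
Since A² = 1/(45·a^7/8), this is the region integral divided by the full normalization integral.
Substituting t = ξ/a, A² and the length scale cancel in the ratio: P = ∫_{0}^{2.6} t^6·e^(-2·t) dt / ∫_{0}^{∞} t^6·e^(-2·t) dt.
An antiderivative of t^6·e^(-2·t) is -(4·t^6 + 12·t^5 + 30·t^4 + 60·t^3 + 90·t^2 + 90·t + 45)·e^(-2·t)/8; evaluating from 0 to 2.6 gives ≈ 1.5053, while the full integral is 45/8.
This works out to P = 0.2676.

P ≈ 0.268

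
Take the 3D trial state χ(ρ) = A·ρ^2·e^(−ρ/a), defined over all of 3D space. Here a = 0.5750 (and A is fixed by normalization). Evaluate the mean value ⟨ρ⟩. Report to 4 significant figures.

⟨ρ⟩ ≈ 2.013

The expectation value is the |χ|²-weighted average of ρ: ∫ ρ|χ|² 4πρ² dρ.
Using ∫₀^∞ ρⁿ e^(−αρ) dρ = n!/αⁿ⁺¹, evaluating both integrals, ⟨ρ⟩ = 7·a/2.
Putting a = 0.5750 gives 2.0125.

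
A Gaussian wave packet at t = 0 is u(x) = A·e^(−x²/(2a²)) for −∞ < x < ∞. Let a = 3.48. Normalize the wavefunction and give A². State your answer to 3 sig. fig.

Normalization requires ∫|u|² dx = 1, integrated from −∞ to ∞.
Carrying out the integral gives A² · √(π)·a.
Plugging in a = 3.48 yields A = 0.4026.

A^2 ≈ 0.162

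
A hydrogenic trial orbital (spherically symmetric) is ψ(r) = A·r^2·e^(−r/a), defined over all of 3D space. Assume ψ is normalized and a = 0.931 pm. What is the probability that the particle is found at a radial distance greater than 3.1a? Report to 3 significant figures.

P ≈ 0.574

With dV = 4πr²dr, the probability is ∫|ψ|² dV over r > 3.1a.
A² is fixed by ∫₀^∞ 4πr²|ψ|² dr = 1, i.e. A² = (45·π·a^7/2)^(−1).
In terms of u = r/a (A², 4π and the length scale all cancel between numerator and denominator), P = [∫_{3.1}^{∞} u^6·e^(-2·u) du] / [∫_{0}^{∞} u^6·e^(-2·u) du].
Using ∫ u^6·e^(-2·u) du = -(4·u^6 + 12·u^5 + 30·u^4 + 60·u^3 + 90·u^2 + 90·u + 45)·e^(-2·u)/8, the numerator is ≈ 3.2299 and the denominator is 45/8.
This evaluates to P = 0.5742.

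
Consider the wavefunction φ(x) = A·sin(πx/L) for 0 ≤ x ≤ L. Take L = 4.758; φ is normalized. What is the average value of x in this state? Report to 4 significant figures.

⟨x⟩ ≈ 2.379

The expectation value is the |φ|²-weighted average of x: ∫ x|φ|² dx.
Since the A² factors cancel between numerator and denominator, ⟨x⟩ = L/2.
With L = 4.758, ⟨x⟩ = 2.3790.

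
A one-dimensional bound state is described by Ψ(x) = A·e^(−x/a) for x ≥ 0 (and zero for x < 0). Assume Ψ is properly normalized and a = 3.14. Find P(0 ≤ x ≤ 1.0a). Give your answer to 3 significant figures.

The probability is P = ∫ |Ψ|² dx over [0, 1.0a].
Since A² = 1/(a/2), this is the region integral divided by the full normalization integral.
Substituting u = x/a, A² and the length scale cancel in the ratio: P = ∫_{0}^{1.0} e^(-2·u) du / ∫_{0}^{∞} e^(-2·u) du.
With ∫ e^(-2·u) du = -e^(-2·u)/2 + C, the region integral is 1/2 - e^(-2)/2 and the full one is 1/2.
Taking the ratio, P = 0.8647.

P ≈ 0.865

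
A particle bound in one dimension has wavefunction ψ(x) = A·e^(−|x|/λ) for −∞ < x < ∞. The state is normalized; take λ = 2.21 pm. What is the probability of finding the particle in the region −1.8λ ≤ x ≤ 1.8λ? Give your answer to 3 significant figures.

P ≈ 0.973

The probability is P = ∫ |ψ|² dx over [−1.8λ, 1.8λ].
The normalization integral ∫|ψ|²dx over the whole domain equals λ·A², and A² cancels in the ratio.
By symmetry take twice the x ≥ 0 contribution in numerator and denominator; the 2's cancel. Substituting u = x/λ, A² and the length scale cancel in the ratio: P = ∫_{0}^{1.8} e^(-2·u) du / ∫_{0}^{∞} e^(-2·u) du.
Using ∫ e^(-2·u) du = -e^(-2·u)/2, the numerator is 1/2 - e^(-18/5)/2 and the denominator is 1/2.
Evaluating gives P = 0.9727.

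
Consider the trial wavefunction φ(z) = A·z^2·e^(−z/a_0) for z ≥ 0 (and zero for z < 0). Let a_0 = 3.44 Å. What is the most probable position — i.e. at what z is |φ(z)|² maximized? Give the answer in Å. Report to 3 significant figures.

Differentiate |φ(z)|² with respect to z and set to zero.
Solving yields z = 2·a_0.
With a_0 = 3.44, the most probable position is 6.880 Å.

z ≈ 6.88 Å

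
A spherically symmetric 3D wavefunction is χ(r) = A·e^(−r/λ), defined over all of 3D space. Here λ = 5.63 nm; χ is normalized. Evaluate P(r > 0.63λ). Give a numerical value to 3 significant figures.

P ≈ 0.866

P = ∫ |χ|² 4πr² dr over r > 0.63λ.
The full normalization integral is A²·[π·λ^3] = 1, fixing A².
In terms of u = r/λ (A², 4π and the length scale all cancel between numerator and denominator), P = [∫_{0.63}^{∞} u^2·e^(-2·u) du] / [∫_{0}^{∞} u^2·e^(-2·u) du].
With ∫ u^2·e^(-2·u) du = -(2·u^2 + 2·u + 1)·e^(-2·u)/4 + C, the region integral is ≈ 0.21656 and the full one is 1/4.
Taking the ratio yields P = 0.8662.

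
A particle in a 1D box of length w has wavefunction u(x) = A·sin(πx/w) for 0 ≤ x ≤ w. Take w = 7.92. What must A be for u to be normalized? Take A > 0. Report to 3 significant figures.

A ≈ 0.503

We need A² ∫|f|² dx = 1, taking the integral from 0 to w.
With u = A·sin(πx/w), the integral evaluates to A²·[w/2].
So A² = (w/2)^(−1).
Plugging in w = 7.92 yields A = 0.5025.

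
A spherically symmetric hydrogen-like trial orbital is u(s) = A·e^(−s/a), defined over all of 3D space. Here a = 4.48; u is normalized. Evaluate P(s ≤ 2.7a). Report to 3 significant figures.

With dV = 4πs²ds, the probability is ∫|u|² dV over s ≤ 2.7a.
Normalization gives A² = 1/(π·a^3).
In terms of t = s/a (A², 4π and the length scale all cancel between numerator and denominator), P = [∫_{0}^{2.7} t^2·e^(-2·t) dt] / [∫_{0}^{∞} t^2·e^(-2·t) dt].
An antiderivative of t^2·e^(-2·t) is -(2·t^2 + 2·t + 1)·e^(-2·t)/4; evaluating from 0 to 2.7 gives 1/4 - 1049·e^(-27/5)/200, while the full integral is 1/4.
The region integral divided by the full integral gives P = 0.9052.

P ≈ 0.905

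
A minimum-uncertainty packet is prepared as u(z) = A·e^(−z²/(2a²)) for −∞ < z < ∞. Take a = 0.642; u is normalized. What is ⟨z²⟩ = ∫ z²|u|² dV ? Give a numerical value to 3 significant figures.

The expectation value is the |u|²-weighted average of z^2: ∫ z^2|u|² dz.
Using the Gaussian integral ∫_{−∞}^{∞} e^(−αz²) dz = √(π/α), since the A² factors cancel between numerator and denominator, ⟨z²⟩ = a^2/2.
With a = 0.642, ⟨z^2⟩ = 0.2061.

⟨z^2⟩ ≈ 0.206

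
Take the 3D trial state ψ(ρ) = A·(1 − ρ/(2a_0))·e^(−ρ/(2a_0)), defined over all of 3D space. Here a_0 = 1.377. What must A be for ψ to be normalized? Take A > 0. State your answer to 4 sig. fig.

A ≈ 0.1234

Normalization requires ∫|ψ|² 4πρ² dρ = 1, integrated from 0 to ∞.
In 3D with spherical symmetry the volume element is 4πρ² dρ.
Recall ∫₀^∞ ρ^m e^(−ρ/β) dρ = m!·β^(m+1), carrying out the integral gives A² · 8·π·a_0^3.
So A² = (8·π·a_0^3)^(−1).
With a_0 = 1.377: A² = 0.015239 and A = 0.12345.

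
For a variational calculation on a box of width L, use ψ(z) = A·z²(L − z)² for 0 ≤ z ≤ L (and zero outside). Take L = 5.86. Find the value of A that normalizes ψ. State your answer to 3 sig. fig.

Require ∫ |ψ|² dz = 1 over the whole domain.
Expanding the polynomial and integrating term by term, with ψ = A·z²(L − z)², the integral evaluates to A²·[L^9/630].
So A² = (L^9/630)^(−1).
Plugging in L = 5.86 yields A = 0.008793.

A ≈ 0.00879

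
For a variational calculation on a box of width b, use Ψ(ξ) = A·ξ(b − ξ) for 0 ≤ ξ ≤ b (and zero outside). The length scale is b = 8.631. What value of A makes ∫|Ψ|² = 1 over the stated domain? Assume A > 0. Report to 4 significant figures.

The normalization condition is ∫|Ψ|² dξ = 1 from 0 to b.
Expanding the polynomial and integrating term by term, with Ψ = A·ξ(b − ξ), the integral evaluates to A²·[b^5/30].
Hence A² = 1/[b^5/30].
Substituting b = 8.631 gives A² = 0.00062635, so A = 0.025027.

A ≈ 0.02503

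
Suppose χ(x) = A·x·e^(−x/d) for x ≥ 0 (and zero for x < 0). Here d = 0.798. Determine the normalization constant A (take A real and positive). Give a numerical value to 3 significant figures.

The normalization condition is ∫|χ|² dx = 1 from 0 to ∞.
Using ∫₀^∞ xⁿ e^(−αx) dx = n!/αⁿ⁺¹, with χ = A·x·e^(−x/d), the integral evaluates to A²·[d^3/4].
Setting this equal to 1 gives A² = 1/(d^3/4).
Plugging in d = 0.798 yields A = 2.806.

A ≈ 2.81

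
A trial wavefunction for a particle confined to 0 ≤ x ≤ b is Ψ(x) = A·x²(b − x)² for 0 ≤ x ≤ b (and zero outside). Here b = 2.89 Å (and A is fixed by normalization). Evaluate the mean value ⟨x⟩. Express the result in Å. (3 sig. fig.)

⟨x⟩ = ∫ x |Ψ|² dx over the full domain.
Expanding the polynomial and integrating term by term, evaluating both integrals, ⟨x⟩ = b/2.
With b = 2.89, ⟨x⟩ = 1.445.

⟨x⟩ ≈ 1.45 Å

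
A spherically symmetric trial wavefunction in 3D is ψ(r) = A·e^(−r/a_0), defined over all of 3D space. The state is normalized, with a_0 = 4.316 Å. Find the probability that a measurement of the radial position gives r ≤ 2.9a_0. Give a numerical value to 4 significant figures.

Integrate the radial probability density 4πr²|ψ|² over r ≤ 2.9a_0.
A² is fixed by ∫₀^∞ 4πr²|ψ|² dr = 1, i.e. A² = (π·a_0^3)^(−1).
In terms of u = r/a_0 (A², 4π and the length scale all cancel between numerator and denominator), P = [∫_{0}^{2.9} u^2·e^(-2·u) du] / [∫_{0}^{∞} u^2·e^(-2·u) du].
An antiderivative of u^2·e^(-2·u) is -(2·u^2 + 2·u + 1)·e^(-2·u)/4; evaluating from 0 to 2.9 gives 1/4 - 1181·e^(-29/5)/200, while the full integral is 1/4.
This evaluates to P = 0.92849.

P ≈ 0.9285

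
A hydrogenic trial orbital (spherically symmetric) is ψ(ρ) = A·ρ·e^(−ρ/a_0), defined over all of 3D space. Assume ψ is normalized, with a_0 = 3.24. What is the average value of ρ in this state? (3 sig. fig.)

⟨ρ⟩ = ∫ ρ |ψ|² 4πρ² dρ over the full domain.
With ∫₀^∞ ρ^5 e^(−αρ) dρ = 5!/α^6, since the A² factors cancel between numerator and denominator, ⟨ρ⟩ = 5·a_0/2.
With a_0 = 3.24, ⟨ρ⟩ = 8.100.

⟨ρ⟩ ≈ 8.10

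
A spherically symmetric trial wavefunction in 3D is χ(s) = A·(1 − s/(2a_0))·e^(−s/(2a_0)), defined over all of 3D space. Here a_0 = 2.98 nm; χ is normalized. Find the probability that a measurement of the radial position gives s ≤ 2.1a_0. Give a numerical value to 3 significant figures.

P ≈ 0.0527

Integrate the radial probability density 4πs²|χ|² over s ≤ 2.1a_0.
The full normalization integral is A²·[8·π·a_0^3] = 1, fixing A².
Let u = s/a_0; then A², 4π and the length scale all cancel, so P = ∫_{0}^{2.1} u^2·(1 - u/2)^2·e^(-u) du ÷ ∫_{0}^{∞} u^2·(1 - u/2)^2·e^(-u) du.
With ∫ u^2·(1 - u/2)^2·e^(-u) du = -(u^4/4 + u^2 + 2·u + 2)·e^(-u) + C, the region integral is ≈ 0.10535 and the full one is 2.
Taking the ratio yields P = 0.05268.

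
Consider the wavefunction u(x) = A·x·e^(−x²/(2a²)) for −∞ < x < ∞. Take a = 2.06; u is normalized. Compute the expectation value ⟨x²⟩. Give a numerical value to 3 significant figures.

⟨x^2⟩ ≈ 6.37

⟨x²⟩ = ∫ x^2 |u|² dx over the full domain.
With ∫_{−∞}^{∞} x^(2m) e^(−αx²) dx = (2m−1)!!·√π / (2^m α^(m+1/2)), since the A² factors cancel between numerator and denominator, ⟨x²⟩ = 3·a^2/2.
Putting a = 2.06 gives 6.365.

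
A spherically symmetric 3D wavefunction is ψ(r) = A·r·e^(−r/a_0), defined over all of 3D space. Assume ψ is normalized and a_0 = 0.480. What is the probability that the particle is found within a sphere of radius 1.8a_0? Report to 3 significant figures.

P ≈ 0.294

P = ∫ |ψ|² 4πr² dr over r ≤ 1.8a_0.
The full normalization integral is A²·[3·π·a_0^5] = 1, fixing A².
In terms of u = r/a_0 (A², 4π and the length scale all cancel between numerator and denominator), P = [∫_{0}^{1.8} u^4·e^(-2·u) du] / [∫_{0}^{∞} u^4·e^(-2·u) du].
An antiderivative of u^4·e^(-2·u) is -(u^4/2 + u^3 + 3·u^2/2 + 3·u/2 + 3/4)·e^(-2·u); evaluating from 0 to 1.8 gives ≈ 0.22017, while the full integral is 3/4.
The region integral divided by the full integral gives P = 0.2936.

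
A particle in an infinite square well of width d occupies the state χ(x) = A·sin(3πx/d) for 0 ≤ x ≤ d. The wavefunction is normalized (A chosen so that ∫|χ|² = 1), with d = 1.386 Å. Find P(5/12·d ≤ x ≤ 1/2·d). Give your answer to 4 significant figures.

The probability is P = ∫ |χ|² dx over [5/12·d, 1/2·d].
The normalization integral ∫|χ|²dx over the whole domain equals d/2·A², and A² cancels in the ratio.
Let u = x/d; then A² and the length scale cancel, so P = ∫_{5/12}^{1/2} sin(3·π·u)^2 du ÷ ∫_{0}^{1} sin(3·π·u)^2 du.
An antiderivative of sin(3·π·u)^2 is u/2 - sin(6·π·u)/(12·π); evaluating from 5/12 to 1/2 gives 1/(12·π) + 1/24, while the full integral is 1/2.
Taking the ratio, P = (2 + π)/(12·π).

P ≈ 0.1364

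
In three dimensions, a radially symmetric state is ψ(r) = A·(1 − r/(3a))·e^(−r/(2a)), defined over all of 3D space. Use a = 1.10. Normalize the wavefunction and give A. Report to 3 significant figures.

A ≈ 0.299

Normalization requires ∫|ψ|² 4πr² dr = 1, integrated from 0 to ∞.
In 3D with spherical symmetry the volume element is 4πr² dr.
With ψ = A·(1 − r/(3a))·e^(−r/(2a)), the integral evaluates to A²·[8·π·a^3/3].
Setting this equal to 1 gives A² = 1/(8·π·a^3/3).
Substituting a = 1.10 gives A² = 0.08968, so A = 0.2995.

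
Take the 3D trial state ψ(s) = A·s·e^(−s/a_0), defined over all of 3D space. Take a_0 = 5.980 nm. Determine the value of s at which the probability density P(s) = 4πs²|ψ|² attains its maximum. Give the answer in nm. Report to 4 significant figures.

Differentiate P(s) = 4πs²|ψ|² with respect to s and set to zero.
This gives s = 2·a_0.
With a_0 = 5.980, the most probable radial distance is 11.960 nm.

s ≈ 11.96 nm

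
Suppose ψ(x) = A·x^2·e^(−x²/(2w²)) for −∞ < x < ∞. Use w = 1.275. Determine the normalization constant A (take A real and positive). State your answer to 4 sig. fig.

A ≈ 0.4725

Normalization requires ∫|ψ|² dx = 1, integrated from −∞ to ∞.
The integral (without the A² prefactor) comes out to 3·√(π)·w^5/4.
Hence A² = 1/[3·√(π)·w^5/4].
Substituting w = 1.275 gives A² = 0.22326, so A = 0.47251.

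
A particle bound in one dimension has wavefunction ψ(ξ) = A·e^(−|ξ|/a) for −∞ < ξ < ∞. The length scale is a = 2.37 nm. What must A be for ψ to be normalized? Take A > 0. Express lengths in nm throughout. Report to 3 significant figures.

Require ∫ |ψ|² dξ = 1 over the whole domain.
Using ∫₀^∞ ξⁿ e^(−αξ) dξ = n!/αⁿ⁺¹, ∫|ψ|² dξ = A²·(a).
So A² = (a)^(−1).
Plugging in a = 2.37 yields A = 0.6496.

A ≈ 0.650 nm^(-1/2)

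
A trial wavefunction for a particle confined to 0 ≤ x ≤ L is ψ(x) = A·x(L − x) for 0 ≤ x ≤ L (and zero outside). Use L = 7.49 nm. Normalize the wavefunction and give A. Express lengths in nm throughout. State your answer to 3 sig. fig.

Normalization requires ∫|ψ|² dx = 1, integrated from 0 to L.
Carrying out the integral gives A² · L^5/30.
Hence A² = 1/[L^5/30].
With L = 7.49: A² = 0.001273 and A = 0.03567.

A ≈ 0.0357 nm^(-5/2)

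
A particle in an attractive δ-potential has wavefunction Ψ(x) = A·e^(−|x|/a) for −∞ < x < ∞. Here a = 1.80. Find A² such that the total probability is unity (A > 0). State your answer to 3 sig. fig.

Normalization requires ∫|Ψ|² dx = 1, integrated from −∞ to ∞.
With ∫₀^∞ x^0 e^(−αx) dx = 0!/α^1, the integral (without the A² prefactor) comes out to a.
Setting this equal to 1 gives A² = 1/(a).
With a = 1.80: A² = 0.5556 and A = 0.7454.

A^2 ≈ 0.556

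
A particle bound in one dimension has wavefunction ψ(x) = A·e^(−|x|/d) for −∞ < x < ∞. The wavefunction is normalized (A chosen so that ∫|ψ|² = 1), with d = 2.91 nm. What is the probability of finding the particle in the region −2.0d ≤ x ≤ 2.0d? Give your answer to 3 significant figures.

P ≈ 0.982

|ψ|² is the probability density, so P = ∫_{−2.0d}^{2.0d} |ψ|² dx.
With A² fixed by ∫|ψ|² = 1, i.e. A² = (d)^(−1), substitute and integrate.
By symmetry take twice the x ≥ 0 contribution in numerator and denominator; the 2's cancel. In terms of u = x/d (A² and the length scale cancel between numerator and denominator), P = [∫_{0}^{2.0} e^(-2·u) du] / [∫_{0}^{∞} e^(-2·u) du].
An antiderivative of e^(-2·u) is -e^(-2·u)/2; evaluating from 0 to 2.0 gives 1/2 - e^(-4)/2, while the full integral is 1/2.
The result is P = 0.9817.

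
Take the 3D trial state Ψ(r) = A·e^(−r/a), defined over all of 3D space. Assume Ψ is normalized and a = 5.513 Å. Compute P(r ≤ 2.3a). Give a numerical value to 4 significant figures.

P ≈ 0.8374

With dV = 4πr²dr, the probability is ∫|Ψ|² dV over r ≤ 2.3a.
Normalization gives A² = 1/(π·a^3).
In terms of u = r/a (A², 4π and the length scale all cancel between numerator and denominator), P = [∫_{0}^{2.3} u^2·e^(-2·u) du] / [∫_{0}^{∞} u^2·e^(-2·u) du].
With ∫ u^2·e^(-2·u) du = -(2·u^2 + 2·u + 1)·e^(-2·u)/4 + C, the region integral is 1/4 - 809·e^(-23/5)/200 and the full one is 1/4.
Taking the ratio yields P = 0.83736.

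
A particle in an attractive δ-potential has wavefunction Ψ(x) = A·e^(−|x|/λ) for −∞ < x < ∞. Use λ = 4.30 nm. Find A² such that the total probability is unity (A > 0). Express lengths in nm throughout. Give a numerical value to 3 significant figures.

The normalization condition is ∫|Ψ|² dx = 1 from −∞ to ∞.
The integral (without the A² prefactor) comes out to λ.
Hence A² = 1/[λ].
Plugging in λ = 4.30 yields A = 0.4822.

A^2 ≈ 0.233 nm^(-1)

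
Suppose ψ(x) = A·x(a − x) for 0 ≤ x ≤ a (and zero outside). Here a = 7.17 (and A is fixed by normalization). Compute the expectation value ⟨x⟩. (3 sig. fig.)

⟨x⟩ = ∫ x |ψ|² dx over the full domain.
The ratio of the moment integral to the normalization integral gives ⟨x⟩ = a/2.
Putting a = 7.17 gives 3.585.

⟨x⟩ ≈ 3.59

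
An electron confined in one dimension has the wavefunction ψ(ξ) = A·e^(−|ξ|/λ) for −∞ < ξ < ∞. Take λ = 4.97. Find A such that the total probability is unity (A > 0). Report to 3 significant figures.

A ≈ 0.449

The normalization condition is ∫|ψ|² dξ = 1 from −∞ to ∞.
The integral (without the A² prefactor) comes out to λ.
Hence A² = 1/[λ].
Plugging in λ = 4.97 yields A = 0.4486.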